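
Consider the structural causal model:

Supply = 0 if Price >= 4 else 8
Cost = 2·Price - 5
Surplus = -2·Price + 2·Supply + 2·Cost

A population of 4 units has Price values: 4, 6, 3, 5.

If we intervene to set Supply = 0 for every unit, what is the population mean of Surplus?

-1

The intervention sets Supply=0 in all 4 units regardless of Price. Recomputing Surplus per unit gives -2, 2, -4, 0; average -1.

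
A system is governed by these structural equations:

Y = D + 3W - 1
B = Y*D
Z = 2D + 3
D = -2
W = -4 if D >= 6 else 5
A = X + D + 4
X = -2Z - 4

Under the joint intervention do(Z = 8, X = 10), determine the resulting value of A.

12

The joint intervention fixes Z = 8, X = 10, removing each variable's own equation.
A = X + D + 4  [with X=10, D=-2]  = 12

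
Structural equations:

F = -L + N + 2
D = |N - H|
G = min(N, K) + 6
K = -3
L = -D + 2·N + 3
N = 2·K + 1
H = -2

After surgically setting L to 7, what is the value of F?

Under do(L=7), the mechanism L = -D + 2·N + 3 is discarded; L is fixed at 7.
N = 2·K + 1  [with K=-3]  = -5
F = -L + N + 2  [with L=7, N=-5]  = -10

-10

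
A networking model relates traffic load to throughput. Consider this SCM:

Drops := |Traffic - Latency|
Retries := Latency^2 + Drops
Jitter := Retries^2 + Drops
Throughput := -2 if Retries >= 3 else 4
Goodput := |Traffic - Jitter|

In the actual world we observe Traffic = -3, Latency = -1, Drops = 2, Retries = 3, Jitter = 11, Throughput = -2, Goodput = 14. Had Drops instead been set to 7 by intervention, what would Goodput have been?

The intervention breaks the incoming arrows to Drops: Drops := |Traffic - Latency| no longer applies, and Drops = 7.
Retries = Latency^2 + Drops  [with Latency=-1, Drops=7]  = 8
Jitter = Retries^2 + Drops  [with Retries=8, Drops=7]  = 71
Goodput = |Traffic - Jitter|  [with Traffic=-3, Jitter=71]  = 74

74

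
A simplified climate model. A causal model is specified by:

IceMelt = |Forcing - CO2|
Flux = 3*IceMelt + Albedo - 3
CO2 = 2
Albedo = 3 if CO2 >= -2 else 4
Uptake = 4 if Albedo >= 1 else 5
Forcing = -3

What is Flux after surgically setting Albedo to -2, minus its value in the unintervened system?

-5

Intervening sets Albedo = -2 and removes its equation (Albedo = 3 if CO2 >= -2 else 4).
IceMelt = |Forcing - CO2|  [with Forcing=-3, CO2=2]  = 5
Flux = 3*IceMelt + Albedo - 3  [with IceMelt=5, Albedo=-2]  = 10
Without intervention: IceMelt = |Forcing - CO2|  [with Forcing=-3, CO2=2]  = 5; Albedo = 3 if CO2 >= -2 else 4  [with CO2=2]  = 3; Flux = 3*IceMelt + Albedo - 3  [with IceMelt=5, Albedo=3]  = 15.
Change = 10 − 15 = -5.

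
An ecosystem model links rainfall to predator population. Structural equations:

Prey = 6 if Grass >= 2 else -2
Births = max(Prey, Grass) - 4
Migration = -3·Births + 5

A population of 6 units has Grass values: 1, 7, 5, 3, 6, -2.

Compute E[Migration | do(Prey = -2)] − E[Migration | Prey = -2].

-11.5

The intervention sets Prey=-2 in all 6 units regardless of Grass. Recomputing Migration per unit gives 14, -4, 2, 8, -1, 23; average 7.
Conditioning on Prey=-2 selects the 2 unit(s) with Grass ∈ {1, -2}. Their Migration values: 14, 23. Mean = 18.5.
Difference = 7 − 18.5 = -11.5.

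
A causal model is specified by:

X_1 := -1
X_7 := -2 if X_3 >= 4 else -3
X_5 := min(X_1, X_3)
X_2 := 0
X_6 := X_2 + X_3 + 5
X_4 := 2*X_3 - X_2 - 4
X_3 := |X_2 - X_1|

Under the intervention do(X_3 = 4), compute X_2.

0

Under do(X_3=4), the mechanism X_3 := |X_2 - X_1| is discarded; X_3 is fixed at 4.
Since X_2 is not a descendant of the intervened variable, it is unaffected.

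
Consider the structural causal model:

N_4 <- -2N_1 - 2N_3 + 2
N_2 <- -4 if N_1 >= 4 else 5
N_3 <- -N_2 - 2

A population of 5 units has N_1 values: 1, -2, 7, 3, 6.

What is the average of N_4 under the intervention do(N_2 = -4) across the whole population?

do(N_2=-4) breaks N_2's dependence on N_1. With N_2=-4 fixed, N_4 across the units is -4, 2, -16, -8, -14, mean -8.

-8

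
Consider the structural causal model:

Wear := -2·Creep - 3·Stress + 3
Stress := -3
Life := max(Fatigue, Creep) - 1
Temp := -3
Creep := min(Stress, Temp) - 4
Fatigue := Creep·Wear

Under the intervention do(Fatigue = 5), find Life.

The intervention breaks the incoming arrows to Fatigue: Fatigue := Creep·Wear no longer applies, and Fatigue = 5.
Creep = min(Stress, Temp) - 4  [with Stress=-3, Temp=-3]  = -7
Life = max(Fatigue, Creep) - 1  [with Fatigue=5, Creep=-7]  = 4

4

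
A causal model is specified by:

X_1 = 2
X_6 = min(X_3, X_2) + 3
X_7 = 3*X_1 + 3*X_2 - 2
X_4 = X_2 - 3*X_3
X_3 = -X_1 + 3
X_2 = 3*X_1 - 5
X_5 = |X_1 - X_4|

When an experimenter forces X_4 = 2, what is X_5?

Intervening sets X_4 = 2 and removes its equation (X_4 = X_2 - 3*X_3).
X_5 = |X_1 - X_4|  [with X_1=2, X_4=2]  = 0

0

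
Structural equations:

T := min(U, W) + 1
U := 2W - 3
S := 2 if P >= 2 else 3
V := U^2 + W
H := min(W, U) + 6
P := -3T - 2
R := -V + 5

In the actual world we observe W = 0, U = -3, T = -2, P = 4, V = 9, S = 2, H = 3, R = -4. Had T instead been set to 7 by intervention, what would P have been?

The intervention breaks the incoming arrows to T: T := min(U, W) + 1 no longer applies, and T = 7.
P = -3T - 2  [with T=7]  = -23

-23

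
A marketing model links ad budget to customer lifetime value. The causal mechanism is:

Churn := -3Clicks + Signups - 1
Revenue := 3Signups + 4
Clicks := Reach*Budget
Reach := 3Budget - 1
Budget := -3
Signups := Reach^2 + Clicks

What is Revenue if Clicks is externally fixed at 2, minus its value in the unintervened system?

-84

The intervention breaks the incoming arrows to Clicks: Clicks := Reach*Budget no longer applies, and Clicks = 2.
Reach = 3Budget - 1  [with Budget=-3]  = -10
Signups = Reach^2 + Clicks  [with Reach=-10, Clicks=2]  = 102
Revenue = 3Signups + 4  [with Signups=102]  = 310
Without intervention: Reach = 3Budget - 1  [with Budget=-3]  = -10; Clicks = Reach*Budget  [with Reach=-10, Budget=-3]  = 30; Signups = Reach^2 + Clicks  [with Reach=-10, Clicks=30]  = 130; Revenue = 3Signups + 4  [with Signups=130]  = 394.
Change = 310 − 394 = -84.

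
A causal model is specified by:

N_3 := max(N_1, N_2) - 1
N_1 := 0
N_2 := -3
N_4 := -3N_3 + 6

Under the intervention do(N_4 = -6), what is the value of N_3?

Under do(N_4=-6), the mechanism N_4 := -3N_3 + 6 is discarded; N_4 is fixed at -6.
Since N_3 is not a descendant of the intervened variable, it is unaffected.
N_3 = max(N_1, N_2) - 1  [with N_1=0, N_2=-3]  = -1

-1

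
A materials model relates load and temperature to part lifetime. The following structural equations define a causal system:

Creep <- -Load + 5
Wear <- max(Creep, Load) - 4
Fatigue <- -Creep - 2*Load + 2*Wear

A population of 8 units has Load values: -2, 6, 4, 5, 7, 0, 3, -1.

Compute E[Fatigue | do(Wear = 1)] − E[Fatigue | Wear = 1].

Every unit gets Wear=1 under the intervention. Fatigue values become -1, -9, -7, -8, -10, -3, -6, -2; E[Fatigue|do(Wear=1)] = -5.75.
Conditioning on Wear=1 selects the 2 unit(s) with Load ∈ {5, 0}. Their Fatigue values: -8, -3. Mean = -5.5.
Difference = -5.75 − (-5.5) = -0.25.

-0.25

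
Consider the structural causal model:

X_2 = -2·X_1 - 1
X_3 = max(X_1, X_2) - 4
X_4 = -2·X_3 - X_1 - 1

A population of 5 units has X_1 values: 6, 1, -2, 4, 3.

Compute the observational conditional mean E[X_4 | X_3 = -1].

E[X_4|X_3=-1] averages over only the 2 units with X_3=-1 (X_1 = -2, 3): X_4 = 3, -2, mean 0.5.

0.5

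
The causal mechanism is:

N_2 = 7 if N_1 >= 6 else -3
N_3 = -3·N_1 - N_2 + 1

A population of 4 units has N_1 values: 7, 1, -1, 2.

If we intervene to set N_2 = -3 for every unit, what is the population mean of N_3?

Under do(N_2=-3), N_2's equation is replaced by N_2=-3 for every unit. Per-unit N_3: -17, 1, 7, -2. Mean = -2.75.

-2.75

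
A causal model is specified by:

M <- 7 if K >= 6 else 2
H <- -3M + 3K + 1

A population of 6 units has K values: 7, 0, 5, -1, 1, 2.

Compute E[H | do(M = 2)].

2

Every unit gets M=2 under the intervention. H values become 16, -5, 10, -8, -2, 1; E[H|do(M=2)] = 2.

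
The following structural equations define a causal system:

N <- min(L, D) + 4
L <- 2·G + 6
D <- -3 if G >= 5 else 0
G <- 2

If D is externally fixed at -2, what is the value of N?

2

Under do(D=-2), the mechanism D <- -3 if G >= 5 else 0 is discarded; D is fixed at -2.
L = 2·G + 6  [with G=2]  = 10
N = min(L, D) + 4  [with L=10, D=-2]  = 2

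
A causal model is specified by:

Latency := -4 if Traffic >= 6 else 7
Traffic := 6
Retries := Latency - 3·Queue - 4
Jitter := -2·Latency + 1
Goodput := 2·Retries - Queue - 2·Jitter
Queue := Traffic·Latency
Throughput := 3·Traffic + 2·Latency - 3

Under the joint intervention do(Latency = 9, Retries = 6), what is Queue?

The joint intervention fixes Latency = 9, Retries = 6, removing each variable's own equation.
Queue = Traffic·Latency  [with Traffic=6, Latency=9]  = 54

54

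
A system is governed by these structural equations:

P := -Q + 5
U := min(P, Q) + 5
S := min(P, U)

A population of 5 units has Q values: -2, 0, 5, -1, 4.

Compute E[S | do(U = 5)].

Every unit gets U=5 under the intervention. S values become 5, 5, 0, 5, 1; E[S|do(U=5)] = 3.2.

3.2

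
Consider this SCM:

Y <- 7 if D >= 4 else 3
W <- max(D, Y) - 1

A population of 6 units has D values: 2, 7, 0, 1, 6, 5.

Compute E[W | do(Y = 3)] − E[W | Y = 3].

1.5

Every unit gets Y=3 under the intervention. W values become 2, 6, 2, 2, 5, 4; E[W|do(Y=3)] = 3.5.
E[W|Y=3] averages over only the 3 units with Y=3 (D = 2, 0, 1): W = 2, 2, 2, mean 2.
Difference = 3.5 − 2 = 1.5.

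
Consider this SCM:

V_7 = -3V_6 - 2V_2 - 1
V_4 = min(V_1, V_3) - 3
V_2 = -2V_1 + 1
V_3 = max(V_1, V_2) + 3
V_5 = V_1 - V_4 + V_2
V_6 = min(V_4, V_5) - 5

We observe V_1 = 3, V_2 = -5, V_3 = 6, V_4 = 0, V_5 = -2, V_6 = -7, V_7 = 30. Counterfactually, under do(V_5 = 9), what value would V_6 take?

-5

The intervention breaks the incoming arrows to V_5: V_5 = V_1 - V_4 + V_2 no longer applies, and V_5 = 9.
V_2 = -2V_1 + 1  [with V_1=3]  = -5
V_3 = max(V_1, V_2) + 3  [with V_1=3, V_2=-5]  = 6
V_4 = min(V_1, V_3) - 3  [with V_1=3, V_3=6]  = 0
V_6 = min(V_4, V_5) - 5  [with V_4=0, V_5=9]  = -5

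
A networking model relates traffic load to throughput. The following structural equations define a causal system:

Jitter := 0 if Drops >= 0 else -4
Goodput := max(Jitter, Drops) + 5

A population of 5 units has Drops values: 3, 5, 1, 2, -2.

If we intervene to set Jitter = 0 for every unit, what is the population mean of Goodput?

Under do(Jitter=0), Jitter's equation is replaced by Jitter=0 for every unit. Per-unit Goodput: 8, 10, 6, 7, 5. Mean = 7.2.

7.2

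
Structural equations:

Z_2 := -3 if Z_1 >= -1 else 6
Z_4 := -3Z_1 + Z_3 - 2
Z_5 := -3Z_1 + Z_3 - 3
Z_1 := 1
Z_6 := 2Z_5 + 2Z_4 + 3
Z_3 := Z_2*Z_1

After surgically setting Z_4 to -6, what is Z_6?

Under do(Z_4=-6), the mechanism Z_4 := -3Z_1 + Z_3 - 2 is discarded; Z_4 is fixed at -6.
Z_2 = -3 if Z_1 >= -1 else 6  [with Z_1=1]  = -3
Z_3 = Z_2*Z_1  [with Z_2=-3, Z_1=1]  = -3
Z_5 = -3Z_1 + Z_3 - 3  [with Z_1=1, Z_3=-3]  = -9
Z_6 = 2Z_5 + 2Z_4 + 3  [with Z_5=-9, Z_4=-6]  = -27

-27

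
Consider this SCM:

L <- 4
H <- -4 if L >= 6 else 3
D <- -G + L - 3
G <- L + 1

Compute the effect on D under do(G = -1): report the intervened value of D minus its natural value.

6

The intervention breaks the incoming arrows to G: G <- L + 1 no longer applies, and G = -1.
D = -G + L - 3  [with G=-1, L=4]  = 2
Without intervention: G = L + 1  [with L=4]  = 5; D = -G + L - 3  [with G=5, L=4]  = -4.
Change = 2 − (-4) = 6.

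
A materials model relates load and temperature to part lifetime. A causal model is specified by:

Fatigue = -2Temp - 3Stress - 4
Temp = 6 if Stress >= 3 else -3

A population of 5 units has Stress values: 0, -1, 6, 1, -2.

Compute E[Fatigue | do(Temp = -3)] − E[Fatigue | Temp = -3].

-3.9

Every unit gets Temp=-3 under the intervention. Fatigue values become 2, 5, -16, -1, 8; E[Fatigue|do(Temp=-3)] = -0.4.
E[Fatigue|Temp=-3] averages over only the 4 units with Temp=-3 (Stress = 0, -1, 1, -2): Fatigue = 2, 5, -1, 8, mean 3.5.
Difference = -0.4 − 3.5 = -3.9.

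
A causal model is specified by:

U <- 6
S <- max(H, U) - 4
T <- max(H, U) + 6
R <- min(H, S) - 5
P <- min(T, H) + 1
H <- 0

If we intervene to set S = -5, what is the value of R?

Intervening sets S = -5 and removes its equation (S <- max(H, U) - 4).
R = min(H, S) - 5  [with H=0, S=-5]  = -10

-10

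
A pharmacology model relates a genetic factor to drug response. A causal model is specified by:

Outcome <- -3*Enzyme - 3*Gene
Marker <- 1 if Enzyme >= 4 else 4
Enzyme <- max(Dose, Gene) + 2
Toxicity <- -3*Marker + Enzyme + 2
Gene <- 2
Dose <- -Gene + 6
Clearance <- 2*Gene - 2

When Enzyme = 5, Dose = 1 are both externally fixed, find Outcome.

-21

The joint intervention fixes Enzyme = 5, Dose = 1, removing each variable's own equation.
Outcome = -3*Enzyme - 3*Gene  [with Enzyme=5, Gene=2]  = -21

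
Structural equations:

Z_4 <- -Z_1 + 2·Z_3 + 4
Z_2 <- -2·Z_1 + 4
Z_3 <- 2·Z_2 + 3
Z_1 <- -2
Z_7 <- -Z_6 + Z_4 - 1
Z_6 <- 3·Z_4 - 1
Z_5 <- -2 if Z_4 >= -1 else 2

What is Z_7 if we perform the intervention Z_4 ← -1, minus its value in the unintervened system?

The intervention breaks the incoming arrows to Z_4: Z_4 <- -Z_1 + 2·Z_3 + 4 no longer applies, and Z_4 = -1.
Z_6 = 3·Z_4 - 1  [with Z_4=-1]  = -4
Z_7 = -Z_6 + Z_4 - 1  [with Z_6=-4, Z_4=-1]  = 2
Without intervention: Z_2 = -2·Z_1 + 4  [with Z_1=-2]  = 8; Z_3 = 2·Z_2 + 3  [with Z_2=8]  = 19; Z_4 = -Z_1 + 2·Z_3 + 4  [with Z_1=-2, Z_3=19]  = 44; Z_6 = 3·Z_4 - 1  [with Z_4=44]  = 131; Z_7 = -Z_6 + Z_4 - 1  [with Z_6=131, Z_4=44]  = -88.
Change = 2 − (-88) = 90.

90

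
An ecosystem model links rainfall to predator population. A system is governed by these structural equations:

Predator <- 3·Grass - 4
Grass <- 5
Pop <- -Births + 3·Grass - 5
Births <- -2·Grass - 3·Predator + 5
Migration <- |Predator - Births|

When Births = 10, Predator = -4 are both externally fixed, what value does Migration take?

The joint intervention fixes Births = 10, Predator = -4, removing each variable's own equation.
Migration = |Predator - Births|  [with Predator=-4, Births=10]  = 14

14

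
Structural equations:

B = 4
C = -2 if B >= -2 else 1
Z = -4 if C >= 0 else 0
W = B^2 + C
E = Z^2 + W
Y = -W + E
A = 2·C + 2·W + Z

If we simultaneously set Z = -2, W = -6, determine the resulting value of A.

-18

Under do(Z = -2, W = -6), each intervened variable's structural equation is replaced by its fixed value.
C = -2 if B >= -2 else 1  [with B=4]  = -2
A = 2·C + 2·W + Z  [with C=-2, W=-6, Z=-2]  = -18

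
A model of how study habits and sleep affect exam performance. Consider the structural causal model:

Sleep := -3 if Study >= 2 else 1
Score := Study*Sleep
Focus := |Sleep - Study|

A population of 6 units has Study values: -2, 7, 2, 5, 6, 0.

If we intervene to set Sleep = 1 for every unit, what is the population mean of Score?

Under do(Sleep=1), Sleep's equation is replaced by Sleep=1 for every unit. Per-unit Score: -2, 7, 2, 5, 6, 0. Mean = 3.

3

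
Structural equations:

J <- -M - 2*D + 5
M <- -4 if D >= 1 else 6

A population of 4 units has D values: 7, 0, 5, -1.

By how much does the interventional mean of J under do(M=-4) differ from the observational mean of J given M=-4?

6.5

The intervention sets M=-4 in all 4 units regardless of D. Recomputing J per unit gives -5, 9, -1, 11; average 3.5.
Conditioning on M=-4 selects the 2 unit(s) with D ∈ {7, 5}. Their J values: -5, -1. Mean = -3.
Difference = 3.5 − (-3) = 6.5.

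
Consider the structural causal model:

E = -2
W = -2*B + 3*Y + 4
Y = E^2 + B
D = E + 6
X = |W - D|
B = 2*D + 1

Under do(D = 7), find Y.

Under do(D=7), the mechanism D = E + 6 is discarded; D is fixed at 7.
B = 2*D + 1  [with D=7]  = 15
Y = E^2 + B  [with E=-2, B=15]  = 19

19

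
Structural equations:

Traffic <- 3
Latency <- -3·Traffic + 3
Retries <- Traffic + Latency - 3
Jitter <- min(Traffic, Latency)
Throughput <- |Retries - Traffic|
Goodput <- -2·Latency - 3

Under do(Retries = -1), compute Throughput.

4

do(Retries=-1) replaces the equation Retries <- Traffic + Latency - 3 with the constant Retries = -1.
Throughput = |Retries - Traffic|  [with Retries=-1, Traffic=3]  = 4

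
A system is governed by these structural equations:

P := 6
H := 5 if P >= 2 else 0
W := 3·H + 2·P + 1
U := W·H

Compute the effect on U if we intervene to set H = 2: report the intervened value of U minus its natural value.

-102

Under do(H=2), the mechanism H := 5 if P >= 2 else 0 is discarded; H is fixed at 2.
W = 3·H + 2·P + 1  [with H=2, P=6]  = 19
U = W·H  [with W=19, H=2]  = 38
Without intervention: H = 5 if P >= 2 else 0  [with P=6]  = 5; W = 3·H + 2·P + 1  [with H=5, P=6]  = 28; U = W·H  [with W=28, H=5]  = 140.
Change = 38 − 140 = -102.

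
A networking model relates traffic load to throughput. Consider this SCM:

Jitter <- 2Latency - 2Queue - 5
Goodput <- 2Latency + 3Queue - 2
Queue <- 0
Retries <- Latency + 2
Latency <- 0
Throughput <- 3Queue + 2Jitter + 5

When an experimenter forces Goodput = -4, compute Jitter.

-5

do(Goodput=-4) replaces the equation Goodput <- 2Latency + 3Queue - 2 with the constant Goodput = -4.
No directed path runs from Goodput to Jitter, so Jitter keeps its natural value.
Jitter = 2Latency - 2Queue - 5  [with Latency=0, Queue=0]  = -5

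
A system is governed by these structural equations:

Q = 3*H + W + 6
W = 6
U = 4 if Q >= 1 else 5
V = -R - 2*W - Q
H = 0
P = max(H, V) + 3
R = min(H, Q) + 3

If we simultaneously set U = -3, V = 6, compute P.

Setting U = -3, V = 6 by intervention discards those variables' equations.
P = max(H, V) + 3  [with H=0, V=6]  = 9

9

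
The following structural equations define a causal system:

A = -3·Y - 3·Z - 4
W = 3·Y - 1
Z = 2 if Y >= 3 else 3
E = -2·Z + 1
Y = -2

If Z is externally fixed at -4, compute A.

Under do(Z=-4), the mechanism Z = 2 if Y >= 3 else 3 is discarded; Z is fixed at -4.
A = -3·Y - 3·Z - 4  [with Y=-2, Z=-4]  = 14

14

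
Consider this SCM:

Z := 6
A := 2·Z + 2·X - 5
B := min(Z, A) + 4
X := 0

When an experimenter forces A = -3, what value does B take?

1

The intervention breaks the incoming arrows to A: A := 2·Z + 2·X - 5 no longer applies, and A = -3.
B = min(Z, A) + 4  [with Z=6, A=-3]  = 1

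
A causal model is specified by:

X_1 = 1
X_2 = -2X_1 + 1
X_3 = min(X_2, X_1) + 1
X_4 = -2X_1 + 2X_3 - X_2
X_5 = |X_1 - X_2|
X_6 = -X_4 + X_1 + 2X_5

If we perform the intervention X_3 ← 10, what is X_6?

-14

The intervention breaks the incoming arrows to X_3: X_3 = min(X_2, X_1) + 1 no longer applies, and X_3 = 10.
X_2 = -2X_1 + 1  [with X_1=1]  = -1
X_4 = -2X_1 + 2X_3 - X_2  [with X_1=1, X_3=10, X_2=-1]  = 19
X_5 = |X_1 - X_2|  [with X_1=1, X_2=-1]  = 2
X_6 = -X_4 + X_1 + 2X_5  [with X_4=19, X_1=1, X_5=2]  = -14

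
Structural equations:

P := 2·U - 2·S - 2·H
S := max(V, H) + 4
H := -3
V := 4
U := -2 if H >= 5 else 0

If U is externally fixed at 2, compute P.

do(U=2) replaces the equation U := -2 if H >= 5 else 0 with the constant U = 2.
S = max(V, H) + 4  [with V=4, H=-3]  = 8
P = 2·U - 2·S - 2·H  [with U=2, S=8, H=-3]  = -6

-6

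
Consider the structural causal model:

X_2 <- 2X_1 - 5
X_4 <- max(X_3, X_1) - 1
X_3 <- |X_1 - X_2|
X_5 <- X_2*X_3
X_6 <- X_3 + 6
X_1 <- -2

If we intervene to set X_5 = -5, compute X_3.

7

do(X_5=-5) replaces the equation X_5 <- X_2*X_3 with the constant X_5 = -5.
X_3 is not downstream of the intervention, so its value is determined by the original equations.
X_2 = 2X_1 - 5  [with X_1=-2]  = -9
X_3 = |X_1 - X_2|  [with X_1=-2, X_2=-9]  = 7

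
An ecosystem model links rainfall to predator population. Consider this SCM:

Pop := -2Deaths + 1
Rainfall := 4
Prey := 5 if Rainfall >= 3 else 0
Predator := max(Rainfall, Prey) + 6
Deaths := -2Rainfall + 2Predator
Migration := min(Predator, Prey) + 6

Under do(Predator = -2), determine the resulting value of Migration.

do(Predator=-2) replaces the equation Predator := max(Rainfall, Prey) + 6 with the constant Predator = -2.
Prey = 5 if Rainfall >= 3 else 0  [with Rainfall=4]  = 5
Migration = min(Predator, Prey) + 6  [with Predator=-2, Prey=5]  = 4

4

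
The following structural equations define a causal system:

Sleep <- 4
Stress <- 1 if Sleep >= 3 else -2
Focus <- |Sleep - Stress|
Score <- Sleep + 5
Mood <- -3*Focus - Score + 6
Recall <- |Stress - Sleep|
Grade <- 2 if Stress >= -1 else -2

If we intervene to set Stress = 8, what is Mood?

-15

do(Stress=8) replaces the equation Stress <- 1 if Sleep >= 3 else -2 with the constant Stress = 8.
Focus = |Sleep - Stress|  [with Sleep=4, Stress=8]  = 4
Score = Sleep + 5  [with Sleep=4]  = 9
Mood = -3*Focus - Score + 6  [with Focus=4, Score=9]  = -15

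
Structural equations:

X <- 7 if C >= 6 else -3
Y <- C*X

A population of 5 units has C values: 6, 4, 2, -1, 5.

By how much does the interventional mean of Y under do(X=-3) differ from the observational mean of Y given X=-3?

do(X=-3) breaks X's dependence on C. With X=-3 fixed, Y across the units is -18, -12, -6, 3, -15, mean -9.6.
E[Y|X=-3] averages over only the 4 units with X=-3 (C = 4, 2, -1, 5): Y = -12, -6, 3, -15, mean -7.5.
Difference = -9.6 − (-7.5) = -2.1.

-2.1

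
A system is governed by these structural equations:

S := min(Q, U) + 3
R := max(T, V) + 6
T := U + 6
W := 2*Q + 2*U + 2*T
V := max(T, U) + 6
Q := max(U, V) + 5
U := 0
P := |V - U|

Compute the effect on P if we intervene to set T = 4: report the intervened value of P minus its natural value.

Under do(T=4), the mechanism T := U + 6 is discarded; T is fixed at 4.
V = max(T, U) + 6  [with T=4, U=0]  = 10
P = |V - U|  [with V=10, U=0]  = 10
Without intervention: T = U + 6  [with U=0]  = 6; V = max(T, U) + 6  [with T=6, U=0]  = 12; P = |V - U|  [with V=12, U=0]  = 12.
Change = 10 − 12 = -2.

-2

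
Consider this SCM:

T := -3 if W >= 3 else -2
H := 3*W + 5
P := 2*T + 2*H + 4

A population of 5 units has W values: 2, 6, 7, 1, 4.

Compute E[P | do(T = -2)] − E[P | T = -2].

15

Every unit gets T=-2 under the intervention. P values become 22, 46, 52, 16, 34; E[P|do(T=-2)] = 34.
E[P|T=-2] averages over only the 2 units with T=-2 (W = 2, 1): P = 22, 16, mean 19.
Difference = 34 − 19 = 15.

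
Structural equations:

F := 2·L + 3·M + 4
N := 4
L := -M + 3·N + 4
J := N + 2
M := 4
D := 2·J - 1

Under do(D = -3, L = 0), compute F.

Setting D = -3, L = 0 by intervention discards those variables' equations.
F = 2·L + 3·M + 4  [with L=0, M=4]  = 16

16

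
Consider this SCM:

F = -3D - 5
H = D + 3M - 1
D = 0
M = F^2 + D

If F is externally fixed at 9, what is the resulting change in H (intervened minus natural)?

168

Under do(F=9), the mechanism F = -3D - 5 is discarded; F is fixed at 9.
M = F^2 + D  [with F=9, D=0]  = 81
H = D + 3M - 1  [with D=0, M=81]  = 242
Without intervention: F = -3D - 5  [with D=0]  = -5; M = F^2 + D  [with F=-5, D=0]  = 25; H = D + 3M - 1  [with D=0, M=25]  = 74.
Change = 242 − 74 = 168.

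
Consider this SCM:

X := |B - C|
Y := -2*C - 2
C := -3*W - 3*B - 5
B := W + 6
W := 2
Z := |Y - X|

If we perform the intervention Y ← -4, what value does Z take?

The intervention breaks the incoming arrows to Y: Y := -2*C - 2 no longer applies, and Y = -4.
B = W + 6  [with W=2]  = 8
C = -3*W - 3*B - 5  [with W=2, B=8]  = -35
X = |B - C|  [with B=8, C=-35]  = 43
Z = |Y - X|  [with Y=-4, X=43]  = 47

47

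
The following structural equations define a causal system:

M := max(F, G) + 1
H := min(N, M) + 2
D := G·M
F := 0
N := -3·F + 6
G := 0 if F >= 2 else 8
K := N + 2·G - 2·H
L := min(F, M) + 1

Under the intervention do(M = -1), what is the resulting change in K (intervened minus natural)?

The intervention breaks the incoming arrows to M: M := max(F, G) + 1 no longer applies, and M = -1.
G = 0 if F >= 2 else 8  [with F=0]  = 8
N = -3·F + 6  [with F=0]  = 6
H = min(N, M) + 2  [with N=6, M=-1]  = 1
K = N + 2·G - 2·H  [with N=6, G=8, H=1]  = 20
Without intervention: G = 0 if F >= 2 else 8  [with F=0]  = 8; M = max(F, G) + 1  [with F=0, G=8]  = 9; N = -3·F + 6  [with F=0]  = 6; H = min(N, M) + 2  [with N=6, M=9]  = 8; K = N + 2·G - 2·H  [with N=6, G=8, H=8]  = 6.
Change = 20 − 6 = 14.

14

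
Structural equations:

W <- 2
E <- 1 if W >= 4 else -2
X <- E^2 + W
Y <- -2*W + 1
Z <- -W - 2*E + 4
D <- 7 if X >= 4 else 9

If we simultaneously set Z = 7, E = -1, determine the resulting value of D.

The joint intervention fixes Z = 7, E = -1, removing each variable's own equation.
X = E^2 + W  [with E=-1, W=2]  = 3
D = 7 if X >= 4 else 9  [with X=3]  = 9

9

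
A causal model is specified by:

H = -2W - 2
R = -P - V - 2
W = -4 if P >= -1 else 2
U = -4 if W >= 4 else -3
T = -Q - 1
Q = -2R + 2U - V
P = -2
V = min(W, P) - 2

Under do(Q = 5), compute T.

-6

Intervening sets Q = 5 and removes its equation (Q = -2R + 2U - V).
T = -Q - 1  [with Q=5]  = -6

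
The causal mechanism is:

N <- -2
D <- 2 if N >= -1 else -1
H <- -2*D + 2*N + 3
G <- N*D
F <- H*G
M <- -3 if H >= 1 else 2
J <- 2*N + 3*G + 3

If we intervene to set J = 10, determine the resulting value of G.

Under do(J=10), the mechanism J <- 2*N + 3*G + 3 is discarded; J is fixed at 10.
Since G is not a descendant of the intervened variable, it is unaffected.
D = 2 if N >= -1 else -1  [with N=-2]  = -1
G = N*D  [with N=-2, D=-1]  = 2

2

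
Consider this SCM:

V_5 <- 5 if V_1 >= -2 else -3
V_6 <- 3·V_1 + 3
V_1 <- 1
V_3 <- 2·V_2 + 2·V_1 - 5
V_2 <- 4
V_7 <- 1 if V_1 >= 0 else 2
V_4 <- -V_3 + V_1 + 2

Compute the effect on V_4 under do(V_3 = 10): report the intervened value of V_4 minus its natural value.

-5

The intervention breaks the incoming arrows to V_3: V_3 <- 2·V_2 + 2·V_1 - 5 no longer applies, and V_3 = 10.
V_4 = -V_3 + V_1 + 2  [with V_3=10, V_1=1]  = -7
Without intervention: V_3 = 2·V_2 + 2·V_1 - 5  [with V_2=4, V_1=1]  = 5; V_4 = -V_3 + V_1 + 2  [with V_3=5, V_1=1]  = -2.
Change = -7 − (-2) = -5.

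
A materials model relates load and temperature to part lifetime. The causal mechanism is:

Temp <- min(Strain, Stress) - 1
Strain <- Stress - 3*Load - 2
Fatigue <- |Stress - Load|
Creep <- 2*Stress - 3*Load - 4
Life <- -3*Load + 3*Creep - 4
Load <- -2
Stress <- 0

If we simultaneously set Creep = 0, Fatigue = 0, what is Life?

Under do(Creep = 0, Fatigue = 0), each intervened variable's structural equation is replaced by its fixed value.
Life = -3*Load + 3*Creep - 4  [with Load=-2, Creep=0]  = 2

2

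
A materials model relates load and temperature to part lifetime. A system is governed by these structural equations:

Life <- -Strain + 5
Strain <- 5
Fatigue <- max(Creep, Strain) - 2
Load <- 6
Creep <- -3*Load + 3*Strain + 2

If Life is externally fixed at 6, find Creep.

-1

do(Life=6) replaces the equation Life <- -Strain + 5 with the constant Life = 6.
Creep is not downstream of the intervention, so its value is determined by the original equations.
Creep = -3*Load + 3*Strain + 2  [with Load=6, Strain=5]  = -1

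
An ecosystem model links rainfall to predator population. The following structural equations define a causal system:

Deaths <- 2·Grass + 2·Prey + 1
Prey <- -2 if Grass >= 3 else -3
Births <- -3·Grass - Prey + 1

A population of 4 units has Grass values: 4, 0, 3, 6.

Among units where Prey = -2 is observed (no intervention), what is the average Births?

Conditioning on Prey=-2 selects the 3 unit(s) with Grass ∈ {4, 3, 6}. Their Births values: -9, -6, -15. Mean = -10.

-10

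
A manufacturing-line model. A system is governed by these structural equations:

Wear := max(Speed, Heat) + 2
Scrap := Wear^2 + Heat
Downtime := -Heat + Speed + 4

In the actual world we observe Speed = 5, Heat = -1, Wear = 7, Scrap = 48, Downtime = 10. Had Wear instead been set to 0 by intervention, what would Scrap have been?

-1

The intervention breaks the incoming arrows to Wear: Wear := max(Speed, Heat) + 2 no longer applies, and Wear = 0.
Scrap = Wear^2 + Heat  [with Wear=0, Heat=-1]  = -1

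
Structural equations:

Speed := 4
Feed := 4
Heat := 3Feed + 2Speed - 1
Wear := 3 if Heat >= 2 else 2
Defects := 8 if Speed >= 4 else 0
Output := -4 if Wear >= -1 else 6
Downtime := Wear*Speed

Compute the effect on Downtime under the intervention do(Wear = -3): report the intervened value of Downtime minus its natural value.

-24

The intervention breaks the incoming arrows to Wear: Wear := 3 if Heat >= 2 else 2 no longer applies, and Wear = -3.
Downtime = Wear*Speed  [with Wear=-3, Speed=4]  = -12
Without intervention: Heat = 3Feed + 2Speed - 1  [with Feed=4, Speed=4]  = 19; Wear = 3 if Heat >= 2 else 2  [with Heat=19]  = 3; Downtime = Wear*Speed  [with Wear=3, Speed=4]  = 12.
Change = -12 − 12 = -24.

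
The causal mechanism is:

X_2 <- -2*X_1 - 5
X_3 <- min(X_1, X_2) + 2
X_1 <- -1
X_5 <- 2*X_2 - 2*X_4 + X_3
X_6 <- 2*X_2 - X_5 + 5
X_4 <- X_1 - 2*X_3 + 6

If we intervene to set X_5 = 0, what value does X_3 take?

do(X_5=0) replaces the equation X_5 <- 2*X_2 - 2*X_4 + X_3 with the constant X_5 = 0.
X_3 is not downstream of the intervention, so its value is determined by the original equations.
X_2 = -2*X_1 - 5  [with X_1=-1]  = -3
X_3 = min(X_1, X_2) + 2  [with X_1=-1, X_2=-3]  = -1

-1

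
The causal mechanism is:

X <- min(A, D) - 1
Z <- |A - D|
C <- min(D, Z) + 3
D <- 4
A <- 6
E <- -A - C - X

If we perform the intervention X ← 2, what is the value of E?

The intervention breaks the incoming arrows to X: X <- min(A, D) - 1 no longer applies, and X = 2.
Z = |A - D|  [with A=6, D=4]  = 2
C = min(D, Z) + 3  [with D=4, Z=2]  = 5
E = -A - C - X  [with A=6, C=5, X=2]  = -13

-13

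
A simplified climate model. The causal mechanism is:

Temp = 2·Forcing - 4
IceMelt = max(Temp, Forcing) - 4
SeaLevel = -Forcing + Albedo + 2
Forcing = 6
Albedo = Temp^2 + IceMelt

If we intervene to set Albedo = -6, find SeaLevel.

Intervening sets Albedo = -6 and removes its equation (Albedo = Temp^2 + IceMelt).
SeaLevel = -Forcing + Albedo + 2  [with Forcing=6, Albedo=-6]  = -10

-10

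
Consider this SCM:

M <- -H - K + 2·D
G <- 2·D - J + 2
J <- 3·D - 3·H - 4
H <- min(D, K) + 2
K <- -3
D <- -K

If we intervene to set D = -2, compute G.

Under do(D=-2), the mechanism D <- -K is discarded; D is fixed at -2.
H = min(D, K) + 2  [with D=-2, K=-3]  = -1
J = 3·D - 3·H - 4  [with D=-2, H=-1]  = -7
G = 2·D - J + 2  [with D=-2, J=-7]  = 5

5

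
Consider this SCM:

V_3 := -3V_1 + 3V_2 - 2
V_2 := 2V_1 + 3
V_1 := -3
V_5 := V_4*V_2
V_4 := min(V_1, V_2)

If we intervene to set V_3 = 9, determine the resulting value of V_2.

Under do(V_3=9), the mechanism V_3 := -3V_1 + 3V_2 - 2 is discarded; V_3 is fixed at 9.
Since V_2 is not a descendant of the intervened variable, it is unaffected.
V_2 = 2V_1 + 3  [with V_1=-3]  = -3

-3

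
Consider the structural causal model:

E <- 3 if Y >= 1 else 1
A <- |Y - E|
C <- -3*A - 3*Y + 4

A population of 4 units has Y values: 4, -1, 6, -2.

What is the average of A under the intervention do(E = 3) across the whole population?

do(E=3) breaks E's dependence on Y. With E=3 fixed, A across the units is 1, 4, 3, 5, mean 3.25.

3.25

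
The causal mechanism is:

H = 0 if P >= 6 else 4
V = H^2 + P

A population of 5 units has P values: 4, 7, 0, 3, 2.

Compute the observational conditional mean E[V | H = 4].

Observing H=4 restricts to units where H's equation naturally yields 4: P ∈ {4, 0, 3, 2}. In that subpopulation V = 20, 16, 19, 18, mean 18.25.

18.25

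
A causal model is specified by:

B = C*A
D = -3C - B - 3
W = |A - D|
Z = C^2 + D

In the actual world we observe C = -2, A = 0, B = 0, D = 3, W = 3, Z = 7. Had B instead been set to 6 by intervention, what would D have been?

The intervention breaks the incoming arrows to B: B = C*A no longer applies, and B = 6.
D = -3C - B - 3  [with C=-2, B=6]  = -3

-3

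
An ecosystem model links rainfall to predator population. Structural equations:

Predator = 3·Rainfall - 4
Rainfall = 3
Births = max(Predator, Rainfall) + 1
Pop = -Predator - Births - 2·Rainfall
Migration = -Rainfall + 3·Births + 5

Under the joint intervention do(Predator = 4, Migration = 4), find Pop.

-15

Setting Predator = 4, Migration = 4 by intervention discards those variables' equations.
Births = max(Predator, Rainfall) + 1  [with Predator=4, Rainfall=3]  = 5
Pop = -Predator - Births - 2·Rainfall  [with Predator=4, Births=5, Rainfall=3]  = -15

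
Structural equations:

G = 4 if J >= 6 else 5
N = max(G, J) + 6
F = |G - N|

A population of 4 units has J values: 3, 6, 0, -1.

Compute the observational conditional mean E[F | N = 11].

6

Conditioning on N=11 selects the 3 unit(s) with J ∈ {3, 0, -1}. Their F values: 6, 6, 6. Mean = 6.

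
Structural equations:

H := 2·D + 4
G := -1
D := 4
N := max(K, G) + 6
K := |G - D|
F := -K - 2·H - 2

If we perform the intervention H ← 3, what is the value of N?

Intervening sets H = 3 and removes its equation (H := 2·D + 4).
No directed path runs from H to N, so N keeps its natural value.
K = |G - D|  [with G=-1, D=4]  = 5
N = max(K, G) + 6  [with K=5, G=-1]  = 11

11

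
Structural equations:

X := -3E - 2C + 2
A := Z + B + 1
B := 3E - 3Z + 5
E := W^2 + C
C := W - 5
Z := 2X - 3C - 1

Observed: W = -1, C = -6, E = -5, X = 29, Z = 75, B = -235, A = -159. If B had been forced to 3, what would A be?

Intervening sets B = 3 and removes its equation (B := 3E - 3Z + 5).
C = W - 5  [with W=-1]  = -6
E = W^2 + C  [with W=-1, C=-6]  = -5
X = -3E - 2C + 2  [with E=-5, C=-6]  = 29
Z = 2X - 3C - 1  [with X=29, C=-6]  = 75
A = Z + B + 1  [with Z=75, B=3]  = 79

79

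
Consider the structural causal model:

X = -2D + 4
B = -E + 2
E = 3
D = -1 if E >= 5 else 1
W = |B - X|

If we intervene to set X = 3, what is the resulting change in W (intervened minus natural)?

Intervening sets X = 3 and removes its equation (X = -2D + 4).
B = -E + 2  [with E=3]  = -1
W = |B - X|  [with B=-1, X=3]  = 4
Without intervention: B = -E + 2  [with E=3]  = -1; D = -1 if E >= 5 else 1  [with E=3]  = 1; X = -2D + 4  [with D=1]  = 2; W = |B - X|  [with B=-1, X=2]  = 3.
Change = 4 − 3 = 1.

1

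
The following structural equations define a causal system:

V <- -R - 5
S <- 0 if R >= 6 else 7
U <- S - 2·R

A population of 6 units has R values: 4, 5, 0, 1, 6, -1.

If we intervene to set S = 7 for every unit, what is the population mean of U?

2

Every unit gets S=7 under the intervention. U values become -1, -3, 7, 5, -5, 9; E[U|do(S=7)] = 2.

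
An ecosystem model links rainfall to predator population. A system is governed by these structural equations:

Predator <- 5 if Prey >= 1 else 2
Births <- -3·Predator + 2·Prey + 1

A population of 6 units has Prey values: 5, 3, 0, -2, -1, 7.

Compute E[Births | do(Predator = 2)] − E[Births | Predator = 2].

do(Predator=2) breaks Predator's dependence on Prey. With Predator=2 fixed, Births across the units is 5, 1, -5, -9, -7, 9, mean -1.
Conditioning on Predator=2 selects the 3 unit(s) with Prey ∈ {0, -2, -1}. Their Births values: -5, -9, -7. Mean = -7.
Difference = -1 − (-7) = 6.

6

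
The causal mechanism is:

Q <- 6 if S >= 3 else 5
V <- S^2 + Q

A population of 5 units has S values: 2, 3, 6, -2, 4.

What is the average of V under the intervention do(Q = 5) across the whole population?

18.8

Every unit gets Q=5 under the intervention. V values become 9, 14, 41, 9, 21; E[V|do(Q=5)] = 18.8.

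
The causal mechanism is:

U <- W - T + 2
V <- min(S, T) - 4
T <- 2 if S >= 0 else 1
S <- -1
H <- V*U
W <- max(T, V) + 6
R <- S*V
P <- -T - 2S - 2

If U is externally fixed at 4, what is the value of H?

The intervention breaks the incoming arrows to U: U <- W - T + 2 no longer applies, and U = 4.
T = 2 if S >= 0 else 1  [with S=-1]  = 1
V = min(S, T) - 4  [with S=-1, T=1]  = -5
H = V*U  [with V=-5, U=4]  = -20

-20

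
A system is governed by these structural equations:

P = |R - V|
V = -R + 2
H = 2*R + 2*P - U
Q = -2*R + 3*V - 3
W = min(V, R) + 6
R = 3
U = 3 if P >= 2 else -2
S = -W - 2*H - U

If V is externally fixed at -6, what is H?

21

Under do(V=-6), the mechanism V = -R + 2 is discarded; V is fixed at -6.
P = |R - V|  [with R=3, V=-6]  = 9
U = 3 if P >= 2 else -2  [with P=9]  = 3
H = 2*R + 2*P - U  [with R=3, P=9, U=3]  = 21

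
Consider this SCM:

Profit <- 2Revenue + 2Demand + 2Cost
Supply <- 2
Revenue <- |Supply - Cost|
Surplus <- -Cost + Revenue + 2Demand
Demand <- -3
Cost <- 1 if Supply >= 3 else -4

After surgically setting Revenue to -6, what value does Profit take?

-26

Intervening sets Revenue = -6 and removes its equation (Revenue <- |Supply - Cost|).
Cost = 1 if Supply >= 3 else -4  [with Supply=2]  = -4
Profit = 2Revenue + 2Demand + 2Cost  [with Revenue=-6, Demand=-3, Cost=-4]  = -26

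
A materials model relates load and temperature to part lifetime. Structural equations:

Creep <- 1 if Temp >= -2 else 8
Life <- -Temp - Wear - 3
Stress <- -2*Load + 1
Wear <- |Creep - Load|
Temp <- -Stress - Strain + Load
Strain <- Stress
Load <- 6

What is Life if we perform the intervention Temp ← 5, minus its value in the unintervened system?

23

The intervention breaks the incoming arrows to Temp: Temp <- -Stress - Strain + Load no longer applies, and Temp = 5.
Creep = 1 if Temp >= -2 else 8  [with Temp=5]  = 1
Wear = |Creep - Load|  [with Creep=1, Load=6]  = 5
Life = -Temp - Wear - 3  [with Temp=5, Wear=5]  = -13
Without intervention: Stress = -2*Load + 1  [with Load=6]  = -11; Strain = Stress  [with Stress=-11]  = -11; Temp = -Stress - Strain + Load  [with Stress=-11, Strain=-11, Load=6]  = 28; Creep = 1 if Temp >= -2 else 8  [with Temp=28]  = 1; Wear = |Creep - Load|  [with Creep=1, Load=6]  = 5; Life = -Temp - Wear - 3  [with Temp=28, Wear=5]  = -36.
Change = -13 − (-36) = 23.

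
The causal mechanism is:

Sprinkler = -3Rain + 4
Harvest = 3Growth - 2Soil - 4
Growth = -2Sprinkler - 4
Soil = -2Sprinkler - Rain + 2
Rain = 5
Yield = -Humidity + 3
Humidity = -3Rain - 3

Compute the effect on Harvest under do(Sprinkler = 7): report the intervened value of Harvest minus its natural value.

Under do(Sprinkler=7), the mechanism Sprinkler = -3Rain + 4 is discarded; Sprinkler is fixed at 7.
Soil = -2Sprinkler - Rain + 2  [with Sprinkler=7, Rain=5]  = -17
Growth = -2Sprinkler - 4  [with Sprinkler=7]  = -18
Harvest = 3Growth - 2Soil - 4  [with Growth=-18, Soil=-17]  = -24
Without intervention: Sprinkler = -3Rain + 4  [with Rain=5]  = -11; Soil = -2Sprinkler - Rain + 2  [with Sprinkler=-11, Rain=5]  = 19; Growth = -2Sprinkler - 4  [with Sprinkler=-11]  = 18; Harvest = 3Growth - 2Soil - 4  [with Growth=18, Soil=19]  = 12.
Change = -24 − 12 = -36.

-36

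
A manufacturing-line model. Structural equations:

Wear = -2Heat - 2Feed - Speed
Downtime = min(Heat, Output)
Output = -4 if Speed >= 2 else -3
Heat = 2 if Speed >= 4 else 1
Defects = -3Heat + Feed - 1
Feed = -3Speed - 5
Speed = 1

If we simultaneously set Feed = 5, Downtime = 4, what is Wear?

Under do(Feed = 5, Downtime = 4), each intervened variable's structural equation is replaced by its fixed value.
Heat = 2 if Speed >= 4 else 1  [with Speed=1]  = 1
Wear = -2Heat - 2Feed - Speed  [with Heat=1, Feed=5, Speed=1]  = -13

-13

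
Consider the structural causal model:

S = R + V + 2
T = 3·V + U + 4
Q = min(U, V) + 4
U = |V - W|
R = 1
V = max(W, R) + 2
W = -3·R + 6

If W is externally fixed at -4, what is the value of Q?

Under do(W=-4), the mechanism W = -3·R + 6 is discarded; W is fixed at -4.
V = max(W, R) + 2  [with W=-4, R=1]  = 3
U = |V - W|  [with V=3, W=-4]  = 7
Q = min(U, V) + 4  [with U=7, V=3]  = 7

7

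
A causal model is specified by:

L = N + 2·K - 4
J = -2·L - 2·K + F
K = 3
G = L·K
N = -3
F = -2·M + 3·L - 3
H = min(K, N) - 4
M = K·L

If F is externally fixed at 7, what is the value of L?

do(F=7) replaces the equation F = -2·M + 3·L - 3 with the constant F = 7.
L is not downstream of the intervention, so its value is determined by the original equations.
L = N + 2·K - 4  [with N=-3, K=3]  = -1

-1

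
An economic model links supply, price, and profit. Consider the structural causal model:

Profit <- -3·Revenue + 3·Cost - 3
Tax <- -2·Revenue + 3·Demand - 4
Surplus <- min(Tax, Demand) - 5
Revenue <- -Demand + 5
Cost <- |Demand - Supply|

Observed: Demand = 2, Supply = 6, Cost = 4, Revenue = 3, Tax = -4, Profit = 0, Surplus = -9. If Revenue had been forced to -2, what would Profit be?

Under do(Revenue=-2), the mechanism Revenue <- -Demand + 5 is discarded; Revenue is fixed at -2.
Cost = |Demand - Supply|  [with Demand=2, Supply=6]  = 4
Profit = -3·Revenue + 3·Cost - 3  [with Revenue=-2, Cost=4]  = 15

15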